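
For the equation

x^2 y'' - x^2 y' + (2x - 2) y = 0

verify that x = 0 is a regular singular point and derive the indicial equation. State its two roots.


Divide by x^2 to reach normal form y'' + P_1(x) y' + P_2(x) y = 0 with P_1(x) = -1 and P_2(x) = 2/x - 2/x^2.
x = 0 is a singular point because the y-coefficient 2/x - 2/x^2 has a pole at x = 0.
It is a regular singular point because x P_1(x) = p(x) = -x and x^2 P_2(x) = q(x) = 2x - 2 are polynomials, hence analytic at x = 0.
p(0) = 0,  q(0) = -2.
Indicial equation: r(r-1) + p(0) r + q(0) = 0, i.e. r^2 + (p(0) - 1) r + q(0) = 0, i.e. r^2 - 1 r - 2 = 0.
Discriminant: (-1)^2 - 4(-2) = 9, so r = (1 ± 3)/2.
Solving: r_1 = 2, r_2 = -1.

indicial: r^2 - 1 r - 2 = 0; roots r_1 = 2, r_2 = -1


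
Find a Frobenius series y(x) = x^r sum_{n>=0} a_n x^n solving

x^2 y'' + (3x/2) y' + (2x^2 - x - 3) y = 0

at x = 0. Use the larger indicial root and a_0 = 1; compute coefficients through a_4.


Write in Frobenius form y'' + (p(x)/x) y' + (q(x)/x^2) y = 0:
  p(x) = 3/2,  q(x) = 2x^2 - x - 3.
Indicial equation: r(r-1) + (3/2) r + (-3) = 0 -> roots r_1 = 3/2, r_2 = -2.
Take r = r_1 = 3/2. Let y(x) = x^r sum_{n>=0} a_n x^n with a_0 = 1.
Substitute y = x^r sum a_n x^n and match x^{r+n}. The recurrence is
  D(n) a_n - 1 a_{n-1} + 2 a_{n-2} = 0,  where D(n) = (r+n)(r+n-1) + (3/2)(r+n) + (-3).
  a_n = [1 a_{n-1} - 2 a_{n-2}] / D(n).
Since the indicial polynomial factors as (r - r_1)(r - r_2), D(n) = (r_1 + n - r_1)(r_1 + n - r_2) = n(n + 7/2).
Evaluating step by step (a_0 = 1):
  n = 1: D(1) = 1(1 + 7/2) = 9/2; numerator = 1(1) = 1; a_1 = (1)/(9/2) = 2/9
  n = 2: D(2) = 2(2 + 7/2) = 11; numerator = 1(2/9) - 2(1) = -16/9; a_2 = (-16/9)/(11) = -16/99
  n = 3: D(3) = 3(3 + 7/2) = 39/2; numerator = 1(-16/99) - 2(2/9) = -20/33; a_3 = (-20/33)/(39/2) = -40/1287
  n = 4: D(4) = 4(4 + 7/2) = 30; numerator = 1(-40/1287) - 2(-16/99) = 376/1287; a_4 = (376/1287)/(30) = 188/19305

r = 3/2; a_0 = 1; a_1 = 2/9; a_2 = -16/99; a_3 = -40/1287; a_4 = 188/19305


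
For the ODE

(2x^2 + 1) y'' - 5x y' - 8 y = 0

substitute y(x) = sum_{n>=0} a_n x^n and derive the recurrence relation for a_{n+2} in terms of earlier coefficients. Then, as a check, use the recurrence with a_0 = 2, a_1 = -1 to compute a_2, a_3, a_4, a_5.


Substitute y = sum_n a_n x^n.
(1 + 2 x^2) y'' contributes (n+2)(n+1) a_{n+2} + 2 n(n-1) a_n at x^n.
-5 x y'(x) contributes -5 n a_n at x^n.
-8 y(x) contributes -8 a_n at x^n.
Matching x^n: (n+2)(n+1) a_{n+2} + (2 n(n-1) - 5 n - 8) a_n = 0.
Thus a_{n+2} = (-2 n(n-1) + 5 n + 8) / ((n+1)(n+2)) * a_n.

Check with a_0 = 2, a_1 = -1 (apply the recurrence for n = 0, 1, 2, 3): a_0 = 2, a_1 = -1, a_2 = 8, a_3 = -13/6, a_4 = 28/3, a_5 = -143/120.

a_(n+2) = (-2 n(n-1) + 5 n + 8) / ((n+1)(n+2)) * a_n; check: a_0 = 2, a_1 = -1, a_2 = 8, a_3 = -13/6, a_4 = 28/3, a_5 = -143/120


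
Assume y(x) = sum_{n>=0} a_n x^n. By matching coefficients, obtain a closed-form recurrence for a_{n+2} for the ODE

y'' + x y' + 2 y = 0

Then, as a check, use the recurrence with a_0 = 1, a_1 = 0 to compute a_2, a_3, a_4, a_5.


Substitute y = sum_n a_n x^n.
y''(x) has coefficient (n+2)(n+1) a_{n+2} at x^n;
x y'(x) has coefficient n a_n at x^n (shift);
2 y(x) has coefficient 2 a_n at x^n.
Matching x^n: (n+2)(n+1) a_{n+2} + (n + 2) a_n = 0.
Thus a_{n+2} = (-n - 2) / ((n+1)(n+2)) * a_n.

Check with a_0 = 1, a_1 = 0 (apply the recurrence for n = 0, 1, 2, 3): a_0 = 1, a_1 = 0, a_2 = -1, a_3 = 0, a_4 = 1/3, a_5 = 0.

a_(n+2) = (-n - 2) / ((n+1)(n+2)) * a_n; check: a_0 = 1, a_1 = 0, a_2 = -1, a_3 = 0, a_4 = 1/3, a_5 = 0


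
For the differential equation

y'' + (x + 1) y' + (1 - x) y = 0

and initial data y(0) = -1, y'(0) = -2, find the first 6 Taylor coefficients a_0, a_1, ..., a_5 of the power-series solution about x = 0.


Ansatz: y(x) = sum_{n>=0} a_n x^n, so y'(x) = sum_{n>=1} n a_n x^(n-1) and y''(x) = sum_{n>=2} n(n-1) a_n x^(n-2).
Substitute into P(x) y'' + Q(x) y' + R(x) y = 0 with P(x) = 1, Q(x) = x + 1, R(x) = 1 - x, and match powers of x.
Initial conditions: a_0 = -1, a_1 = -2.
Setting the coefficient of each power of x to zero and solving order by order (substituting the coefficients already found):
  x^0: 2 a_2 + a_1 + a_0 = 0  ->  2 a_2 = -a_1 - a_0 = 3  ->  a_2 = 3/2
  x^1: 6 a_3 + 2 a_2 + 2 a_1 - a_0 = 0  ->  6 a_3 = -2 a_2 - 2 a_1 + a_0 = 0  ->  a_3 = 0
  x^2: 12 a_4 + 3 a_3 + 3 a_2 - a_1 = 0  ->  12 a_4 = -3 a_3 - 3 a_2 + a_1 = -13/2  ->  a_4 = -13/24
  x^3: 20 a_5 + 4 a_4 + 4 a_3 - a_2 = 0  ->  20 a_5 = -4 a_4 - 4 a_3 + a_2 = 11/3  ->  a_5 = 11/60
Truncated series: y(x) = -1 - 2 x + (3/2) x^2 - (13/24) x^4 + (11/60) x^5 + O(x^6).

a_0 = -1; a_1 = -2; a_2 = 3/2; a_3 = 0; a_4 = -13/24; a_5 = 11/60


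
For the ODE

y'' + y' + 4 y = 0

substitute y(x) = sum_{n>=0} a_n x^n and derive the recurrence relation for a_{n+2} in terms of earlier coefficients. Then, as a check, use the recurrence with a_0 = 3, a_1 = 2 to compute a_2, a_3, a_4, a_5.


Substitute y = sum_n a_n x^n.
y''(x) has coefficient (n+2)(n+1) a_{n+2} at x^n;
y'(x) has coefficient (n+1) a_{n+1} at x^n;
4 y(x) has coefficient 4 a_n at x^n.
Matching x^n: (n+2)(n+1) a_{n+2} + (n+1) a_{n+1} + 4 a_n = 0.
Thus a_{n+2} = [-(n+1) a_{n+1} - 4 a_n] / ((n+1)(n+2)).

Check with a_0 = 3, a_1 = 2 (apply the recurrence for n = 0, 1, 2, 3): a_0 = 3, a_1 = 2, a_2 = -7, a_3 = 1, a_4 = 25/12, a_5 = -37/60.

a_(n+2) = [-(n+1) a_(n+1) - 4 a_n] / ((n+1)(n+2)); check: a_0 = 3, a_1 = 2, a_2 = -7, a_3 = 1, a_4 = 25/12, a_5 = -37/60


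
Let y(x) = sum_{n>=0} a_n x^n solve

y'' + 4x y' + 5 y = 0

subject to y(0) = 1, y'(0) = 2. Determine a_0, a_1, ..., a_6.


Ansatz: y(x) = sum_{n>=0} a_n x^n, so y'(x) = sum_{n>=1} n a_n x^(n-1) and y''(x) = sum_{n>=2} n(n-1) a_n x^(n-2).
Substitute into P(x) y'' + Q(x) y' + R(x) y = 0 with P(x) = 1, Q(x) = 4x, R(x) = 5, and match powers of x.
Initial conditions: a_0 = 1, a_1 = 2.
Setting the coefficient of each power of x to zero and solving order by order (substituting the coefficients already found):
  x^0: 2 a_2 + 5 a_0 = 0  ->  2 a_2 = -5 a_0 = -5  ->  a_2 = -5/2
  x^1: 6 a_3 + 9 a_1 = 0  ->  6 a_3 = -9 a_1 = -18  ->  a_3 = -3
  x^2: 12 a_4 + 13 a_2 = 0  ->  12 a_4 = -13 a_2 = 65/2  ->  a_4 = 65/24
  x^3: 20 a_5 + 17 a_3 = 0  ->  20 a_5 = -17 a_3 = 51  ->  a_5 = 51/20
  x^4: 30 a_6 + 21 a_4 = 0  ->  30 a_6 = -21 a_4 = -455/8  ->  a_6 = -91/48
Truncated series: y(x) = 1 + 2 x - (5/2) x^2 - 3 x^3 + (65/24) x^4 + (51/20) x^5 - (91/48) x^6 + O(x^7).

a_0 = 1; a_1 = 2; a_2 = -5/2; a_3 = -3; a_4 = 65/24; a_5 = 51/20; a_6 = -91/48


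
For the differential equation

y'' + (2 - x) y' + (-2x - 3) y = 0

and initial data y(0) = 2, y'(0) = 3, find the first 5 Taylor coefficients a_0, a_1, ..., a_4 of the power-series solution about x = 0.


Ansatz: y(x) = sum_{n>=0} a_n x^n, so y'(x) = sum_{n>=1} n a_n x^(n-1) and y''(x) = sum_{n>=2} n(n-1) a_n x^(n-2).
Substitute into P(x) y'' + Q(x) y' + R(x) y = 0 with P(x) = 1, Q(x) = 2 - x, R(x) = -2x - 3, and match powers of x.
Initial conditions: a_0 = 2, a_1 = 3.
Setting the coefficient of each power of x to zero and solving order by order (substituting the coefficients already found):
  x^0: 2 a_2 + 2 a_1 - 3 a_0 = 0  ->  2 a_2 = -2 a_1 + 3 a_0 = 0  ->  a_2 = 0
  x^1: 6 a_3 + 4 a_2 - 4 a_1 - 2 a_0 = 0  ->  6 a_3 = -4 a_2 + 4 a_1 + 2 a_0 = 16  ->  a_3 = 8/3
  x^2: 12 a_4 + 6 a_3 - 5 a_2 - 2 a_1 = 0  ->  12 a_4 = -6 a_3 + 5 a_2 + 2 a_1 = -10  ->  a_4 = -5/6
Truncated series: y(x) = 2 + 3 x + (8/3) x^3 - (5/6) x^4 + O(x^5).

a_0 = 2; a_1 = 3; a_2 = 0; a_3 = 8/3; a_4 = -5/6


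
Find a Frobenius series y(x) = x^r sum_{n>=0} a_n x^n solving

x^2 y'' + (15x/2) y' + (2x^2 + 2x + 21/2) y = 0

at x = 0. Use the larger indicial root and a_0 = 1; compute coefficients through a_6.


Write in Frobenius form y'' + (p(x)/x) y' + (q(x)/x^2) y = 0:
  p(x) = 15/2,  q(x) = 2x^2 + 2x + 21/2.
Indicial equation: r(r-1) + (15/2) r + (21/2) = 0 -> roots r_1 = -3, r_2 = -7/2.
Take r = r_1 = -3. Let y(x) = x^r sum_{n>=0} a_n x^n with a_0 = 1.
Substitute y = x^r sum a_n x^n and match x^{r+n}. The recurrence is
  D(n) a_n + 2 a_{n-1} + 2 a_{n-2} = 0,  where D(n) = (r+n)(r+n-1) + (15/2)(r+n) + (21/2).
  a_n = [-2 a_{n-1} - 2 a_{n-2}] / D(n).
Since the indicial polynomial factors as (r - r_1)(r - r_2), D(n) = (r_1 + n - r_1)(r_1 + n - r_2) = n(n + 1/2).
Evaluating step by step (a_0 = 1):
  n = 1: D(1) = 1(1 + 1/2) = 3/2; numerator = -2(1) = -2; a_1 = (-2)/(3/2) = -4/3
  n = 2: D(2) = 2(2 + 1/2) = 5; numerator = -2(-4/3) - 2(1) = 2/3; a_2 = (2/3)/(5) = 2/15
  n = 3: D(3) = 3(3 + 1/2) = 21/2; numerator = -2(2/15) - 2(-4/3) = 12/5; a_3 = (12/5)/(21/2) = 8/35
  n = 4: D(4) = 4(4 + 1/2) = 18; numerator = -2(8/35) - 2(2/15) = -76/105; a_4 = (-76/105)/(18) = -38/945
  n = 5: D(5) = 5(5 + 1/2) = 55/2; numerator = -2(-38/945) - 2(8/35) = -356/945; a_5 = (-356/945)/(55/2) = -712/51975
  n = 6: D(6) = 6(6 + 1/2) = 39; numerator = -2(-712/51975) - 2(-38/945) = 1868/17325; a_6 = (1868/17325)/(39) = 1868/675675

r = -3; a_0 = 1; a_1 = -4/3; a_2 = 2/15; a_3 = 8/35; a_4 = -38/945; a_5 = -712/51975; a_6 = 1868/675675


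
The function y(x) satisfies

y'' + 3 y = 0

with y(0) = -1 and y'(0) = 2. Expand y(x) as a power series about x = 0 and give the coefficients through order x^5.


Ansatz: y(x) = sum_{n>=0} a_n x^n, so y'(x) = sum_{n>=1} n a_n x^(n-1) and y''(x) = sum_{n>=2} n(n-1) a_n x^(n-2).
Substitute into P(x) y'' + Q(x) y' + R(x) y = 0 with P(x) = 1, Q(x) = 0, R(x) = 3, and match powers of x.
Initial conditions: a_0 = -1, a_1 = 2.
Setting the coefficient of each power of x to zero and solving order by order (substituting the coefficients already found):
  x^0: 2 a_2 + 3 a_0 = 0  ->  2 a_2 = -3 a_0 = 3  ->  a_2 = 3/2
  x^1: 6 a_3 + 3 a_1 = 0  ->  6 a_3 = -3 a_1 = -6  ->  a_3 = -1
  x^2: 12 a_4 + 3 a_2 = 0  ->  12 a_4 = -3 a_2 = -9/2  ->  a_4 = -3/8
  x^3: 20 a_5 + 3 a_3 = 0  ->  20 a_5 = -3 a_3 = 3  ->  a_5 = 3/20
Truncated series: y(x) = -1 + 2 x + (3/2) x^2 - x^3 - (3/8) x^4 + (3/20) x^5 + O(x^6).

a_0 = -1; a_1 = 2; a_2 = 3/2; a_3 = -1; a_4 = -3/8; a_5 = 3/20


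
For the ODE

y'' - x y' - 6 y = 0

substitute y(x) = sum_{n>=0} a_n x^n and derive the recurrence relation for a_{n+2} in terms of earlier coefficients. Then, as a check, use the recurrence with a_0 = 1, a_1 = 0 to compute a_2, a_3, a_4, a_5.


Substitute y = sum_n a_n x^n.
y''(x) has coefficient (n+2)(n+1) a_{n+2} at x^n;
-x y'(x) has coefficient -n a_n at x^n (shift);
-6 y(x) has coefficient -6 a_n at x^n.
Matching x^n: (n+2)(n+1) a_{n+2} + (-n - 6) a_n = 0.
Thus a_{n+2} = (n + 6) / ((n+1)(n+2)) * a_n.

Check with a_0 = 1, a_1 = 0 (apply the recurrence for n = 0, 1, 2, 3): a_0 = 1, a_1 = 0, a_2 = 3, a_3 = 0, a_4 = 2, a_5 = 0.

a_(n+2) = (n + 6) / ((n+1)(n+2)) * a_n; check: a_0 = 1, a_1 = 0, a_2 = 3, a_3 = 0, a_4 = 2, a_5 = 0


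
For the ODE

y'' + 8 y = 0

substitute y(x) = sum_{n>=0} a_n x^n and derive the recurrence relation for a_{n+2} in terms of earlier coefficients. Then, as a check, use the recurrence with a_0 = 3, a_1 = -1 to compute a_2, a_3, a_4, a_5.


Substitute y = sum_n a_n x^n into y'' + (const) y = 0.
y''(x) = sum_{n>=0} (n+2)(n+1) a_{n+2} x^n.
The ODE becomes sum_n [(n+2)(n+1) a_{n+2} + 8 a_n] x^n = 0.
Setting each coefficient to zero gives the recurrence:
  (n+2)(n+1) a_{n+2} + 8 a_n = 0,
  a_{n+2} = -8 / ((n+1)(n+2)) a_n.

Check with a_0 = 3, a_1 = -1 (apply the recurrence for n = 0, 1, 2, 3): a_0 = 3, a_1 = -1, a_2 = -12, a_3 = 4/3, a_4 = 8, a_5 = -8/15.

a_{n+2} = -8/((n+1)(n+2)) * a_n; check: a_0 = 3, a_1 = -1, a_2 = -12, a_3 = 4/3, a_4 = 8, a_5 = -8/15


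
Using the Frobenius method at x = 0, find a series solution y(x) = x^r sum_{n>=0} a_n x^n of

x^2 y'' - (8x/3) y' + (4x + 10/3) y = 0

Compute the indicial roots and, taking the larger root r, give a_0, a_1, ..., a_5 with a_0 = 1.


Write in Frobenius form y'' + (p(x)/x) y' + (q(x)/x^2) y = 0:
  p(x) = -8/3,  q(x) = 4x + 10/3.
Indicial equation: r(r-1) + (-8/3) r + (10/3) = 0 -> roots r_1 = 2, r_2 = 5/3.
Take r = r_1 = 2. Let y(x) = x^r sum_{n>=0} a_n x^n with a_0 = 1.
Substitute y = x^r sum a_n x^n and match x^{r+n}. The recurrence is
  D(n) a_n + 4 a_{n-1} = 0,  where D(n) = (r+n)(r+n-1) + (-8/3)(r+n) + (10/3).
  a_n = -4 / D(n) * a_{n-1}.
Since the indicial polynomial factors as (r - r_1)(r - r_2), D(n) = (r_1 + n - r_1)(r_1 + n - r_2) = n(n + 1/3).
Evaluating step by step (a_0 = 1):
  n = 1: D(1) = 1(1 + 1/3) = 4/3; numerator = -4(1) = -4; a_1 = (-4)/(4/3) = -3
  n = 2: D(2) = 2(2 + 1/3) = 14/3; numerator = -4(-3) = 12; a_2 = (12)/(14/3) = 18/7
  n = 3: D(3) = 3(3 + 1/3) = 10; numerator = -4(18/7) = -72/7; a_3 = (-72/7)/(10) = -36/35
  n = 4: D(4) = 4(4 + 1/3) = 52/3; numerator = -4(-36/35) = 144/35; a_4 = (144/35)/(52/3) = 108/455
  n = 5: D(5) = 5(5 + 1/3) = 80/3; numerator = -4(108/455) = -432/455; a_5 = (-432/455)/(80/3) = -81/2275

r = 2; a_0 = 1; a_1 = -3; a_2 = 18/7; a_3 = -36/35; a_4 = 108/455; a_5 = -81/2275


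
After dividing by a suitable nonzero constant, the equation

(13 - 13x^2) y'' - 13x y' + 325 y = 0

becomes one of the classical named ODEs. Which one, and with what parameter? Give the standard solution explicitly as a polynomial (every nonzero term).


All three coefficients share the factor 13; dividing through by 13 gives  (1 - x^2) y'' - x y' + 25 y = 0.
This matches the Chebyshev equation (1 - x^2) y'' - x y' + n^2 y = 0 (note the -x y' term, not -2x y') with n^2 = 25, so n = 5; the polynomial solution is T_5(x).
With y = sum_k a_k x^k, matching x^k gives (k+2)(k+1) a_{k+2} = (k^2 - n^2) a_k = (k - 5)(k + 5) a_k. The right side vanishes at k = 5, so the series with the parity of 5 terminates at degree 5.
Standard normalization: leading coefficient of T_n is 2^(n-1), so a_5 = 2^4 = 16. Work downward with a_k = (k+1)(k+2) a_{k+2} / ((k - 5)(k + 5)):
  a_3 = (4)(5)(16) / ((3 - 5)(3 + 5)) = 320/(-16) = -20
  a_1 = (2)(3)(-20) / ((1 - 5)(1 + 5)) = -120/(-24) = 5
Hence T_5(x) = 16 x^5 - 20 x^3 + 5 x.

T_5(x); series = 16 x^5 - 20 x^3 + 5 x


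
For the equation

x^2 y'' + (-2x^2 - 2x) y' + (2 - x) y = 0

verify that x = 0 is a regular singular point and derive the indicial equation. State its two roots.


Divide by x^2 to reach normal form y'' + P_1(x) y' + P_2(x) y = 0 with P_1(x) = -2 - 2/x and P_2(x) = -1/x + 2/x^2.
x = 0 is a singular point because the y'-coefficient -2 - 2/x has a pole at x = 0 and the y-coefficient -1/x + 2/x^2 has a pole at x = 0.
It is a regular singular point because x P_1(x) = p(x) = -2x - 2 and x^2 P_2(x) = q(x) = 2 - x are polynomials, hence analytic at x = 0.
p(0) = -2,  q(0) = 2.
Indicial equation: r(r-1) + p(0) r + q(0) = 0, i.e. r^2 + (p(0) - 1) r + q(0) = 0, i.e. r^2 - 3 r + 2 = 0.
Discriminant: (-3)^2 - 4(2) = 1, so r = (3 ± 1)/2.
Solving: r_1 = 2, r_2 = 1.

indicial: r^2 - 3 r + 2 = 0; roots r_1 = 2, r_2 = 1


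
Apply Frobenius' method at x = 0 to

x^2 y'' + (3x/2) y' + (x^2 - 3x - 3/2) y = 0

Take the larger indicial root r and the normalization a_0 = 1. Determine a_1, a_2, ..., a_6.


Write in Frobenius form y'' + (p(x)/x) y' + (q(x)/x^2) y = 0:
  p(x) = 3/2,  q(x) = x^2 - 3x - 3/2.
Indicial equation: r(r-1) + (3/2) r + (-3/2) = 0 -> roots r_1 = 1, r_2 = -3/2.
Take r = r_1 = 1. Let y(x) = x^r sum_{n>=0} a_n x^n with a_0 = 1.
Substitute y = x^r sum a_n x^n and match x^{r+n}. The recurrence is
  D(n) a_n - 3 a_{n-1} + 1 a_{n-2} = 0,  where D(n) = (r+n)(r+n-1) + (3/2)(r+n) + (-3/2).
  a_n = [3 a_{n-1} - 1 a_{n-2}] / D(n).
Since the indicial polynomial factors as (r - r_1)(r - r_2), D(n) = (r_1 + n - r_1)(r_1 + n - r_2) = n(n + 5/2).
Evaluating step by step (a_0 = 1):
  n = 1: D(1) = 1(1 + 5/2) = 7/2; numerator = 3(1) = 3; a_1 = (3)/(7/2) = 6/7
  n = 2: D(2) = 2(2 + 5/2) = 9; numerator = 3(6/7) - 1(1) = 11/7; a_2 = (11/7)/(9) = 11/63
  n = 3: D(3) = 3(3 + 5/2) = 33/2; numerator = 3(11/63) - 1(6/7) = -1/3; a_3 = (-1/3)/(33/2) = -2/99
  n = 4: D(4) = 4(4 + 5/2) = 26; numerator = 3(-2/99) - 1(11/63) = -163/693; a_4 = (-163/693)/(26) = -163/18018
  n = 5: D(5) = 5(5 + 5/2) = 75/2; numerator = 3(-163/18018) - 1(-2/99) = -125/18018; a_5 = (-125/18018)/(75/2) = -5/27027
  n = 6: D(6) = 6(6 + 5/2) = 51; numerator = 3(-5/27027) - 1(-163/18018) = 17/2002; a_6 = (17/2002)/(51) = 1/6006

r = 1; a_0 = 1; a_1 = 6/7; a_2 = 11/63; a_3 = -2/99; a_4 = -163/18018; a_5 = -5/27027; a_6 = 1/6006


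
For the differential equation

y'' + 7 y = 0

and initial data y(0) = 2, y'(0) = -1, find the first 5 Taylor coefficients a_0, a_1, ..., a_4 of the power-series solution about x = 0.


Ansatz: y(x) = sum_{n>=0} a_n x^n, so y'(x) = sum_{n>=1} n a_n x^(n-1) and y''(x) = sum_{n>=2} n(n-1) a_n x^(n-2).
Substitute into P(x) y'' + Q(x) y' + R(x) y = 0 with P(x) = 1, Q(x) = 0, R(x) = 7, and match powers of x.
Initial conditions: a_0 = 2, a_1 = -1.
Setting the coefficient of each power of x to zero and solving order by order (substituting the coefficients already found):
  x^0: 2 a_2 + 7 a_0 = 0  ->  2 a_2 = -7 a_0 = -14  ->  a_2 = -7
  x^1: 6 a_3 + 7 a_1 = 0  ->  6 a_3 = -7 a_1 = 7  ->  a_3 = 7/6
  x^2: 12 a_4 + 7 a_2 = 0  ->  12 a_4 = -7 a_2 = 49  ->  a_4 = 49/12
Truncated series: y(x) = 2 - x - 7 x^2 + (7/6) x^3 + (49/12) x^4 + O(x^5).

a_0 = 2; a_1 = -1; a_2 = -7; a_3 = 7/6; a_4 = 49/12


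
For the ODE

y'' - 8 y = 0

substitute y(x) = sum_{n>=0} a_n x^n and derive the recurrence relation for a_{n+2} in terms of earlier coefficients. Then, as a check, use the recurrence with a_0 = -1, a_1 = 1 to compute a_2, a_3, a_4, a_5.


Substitute y = sum_n a_n x^n into y'' + (const) y = 0.
y''(x) = sum_{n>=0} (n+2)(n+1) a_{n+2} x^n.
The ODE becomes sum_n [(n+2)(n+1) a_{n+2} - 8 a_n] x^n = 0.
Setting each coefficient to zero gives the recurrence:
  (n+2)(n+1) a_{n+2} - 8 a_n = 0,
  a_{n+2} = 8 / ((n+1)(n+2)) a_n.

Check with a_0 = -1, a_1 = 1 (apply the recurrence for n = 0, 1, 2, 3): a_0 = -1, a_1 = 1, a_2 = -4, a_3 = 4/3, a_4 = -8/3, a_5 = 8/15.

a_{n+2} = 8/((n+1)(n+2)) * a_n; check: a_0 = -1, a_1 = 1, a_2 = -4, a_3 = 4/3, a_4 = -8/3, a_5 = 8/15


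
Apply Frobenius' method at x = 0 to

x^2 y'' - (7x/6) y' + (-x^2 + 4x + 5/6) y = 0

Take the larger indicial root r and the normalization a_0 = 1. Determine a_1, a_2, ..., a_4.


Write in Frobenius form y'' + (p(x)/x) y' + (q(x)/x^2) y = 0:
  p(x) = -7/6,  q(x) = -x^2 + 4x + 5/6.
Indicial equation: r(r-1) + (-7/6) r + (5/6) = 0 -> roots r_1 = 5/3, r_2 = 1/2.
Take r = r_1 = 5/3. Let y(x) = x^r sum_{n>=0} a_n x^n with a_0 = 1.
Substitute y = x^r sum a_n x^n and match x^{r+n}. The recurrence is
  D(n) a_n + 4 a_{n-1} - 1 a_{n-2} = 0,  where D(n) = (r+n)(r+n-1) + (-7/6)(r+n) + (5/6).
  a_n = [-4 a_{n-1} + 1 a_{n-2}] / D(n).
Since the indicial polynomial factors as (r - r_1)(r - r_2), D(n) = (r_1 + n - r_1)(r_1 + n - r_2) = n(n + 7/6).
Evaluating step by step (a_0 = 1):
  n = 1: D(1) = 1(1 + 7/6) = 13/6; numerator = -4(1) = -4; a_1 = (-4)/(13/6) = -24/13
  n = 2: D(2) = 2(2 + 7/6) = 19/3; numerator = -4(-24/13) + 1(1) = 109/13; a_2 = (109/13)/(19/3) = 327/247
  n = 3: D(3) = 3(3 + 7/6) = 25/2; numerator = -4(327/247) + 1(-24/13) = -1764/247; a_3 = (-1764/247)/(25/2) = -3528/6175
  n = 4: D(4) = 4(4 + 7/6) = 62/3; numerator = -4(-3528/6175) + 1(327/247) = 1173/325; a_4 = (1173/325)/(62/3) = 3519/20150

r = 5/3; a_0 = 1; a_1 = -24/13; a_2 = 327/247; a_3 = -3528/6175; a_4 = 3519/20150


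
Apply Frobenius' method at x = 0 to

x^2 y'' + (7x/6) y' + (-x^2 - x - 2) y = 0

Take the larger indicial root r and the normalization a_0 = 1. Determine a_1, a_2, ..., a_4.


Write in Frobenius form y'' + (p(x)/x) y' + (q(x)/x^2) y = 0:
  p(x) = 7/6,  q(x) = -x^2 - x - 2.
Indicial equation: r(r-1) + (7/6) r + (-2) = 0 -> roots r_1 = 4/3, r_2 = -3/2.
Take r = r_1 = 4/3. Let y(x) = x^r sum_{n>=0} a_n x^n with a_0 = 1.
Substitute y = x^r sum a_n x^n and match x^{r+n}. The recurrence is
  D(n) a_n - 1 a_{n-1} - 1 a_{n-2} = 0,  where D(n) = (r+n)(r+n-1) + (7/6)(r+n) + (-2).
  a_n = [1 a_{n-1} + 1 a_{n-2}] / D(n).
Since the indicial polynomial factors as (r - r_1)(r - r_2), D(n) = (r_1 + n - r_1)(r_1 + n - r_2) = n(n + 17/6).
Evaluating step by step (a_0 = 1):
  n = 1: D(1) = 1(1 + 17/6) = 23/6; numerator = 1(1) = 1; a_1 = (1)/(23/6) = 6/23
  n = 2: D(2) = 2(2 + 17/6) = 29/3; numerator = 1(6/23) + 1(1) = 29/23; a_2 = (29/23)/(29/3) = 3/23
  n = 3: D(3) = 3(3 + 17/6) = 35/2; numerator = 1(3/23) + 1(6/23) = 9/23; a_3 = (9/23)/(35/2) = 18/805
  n = 4: D(4) = 4(4 + 17/6) = 82/3; numerator = 1(18/805) + 1(3/23) = 123/805; a_4 = (123/805)/(82/3) = 9/1610

r = 4/3; a_0 = 1; a_1 = 6/23; a_2 = 3/23; a_3 = 18/805; a_4 = 9/1610


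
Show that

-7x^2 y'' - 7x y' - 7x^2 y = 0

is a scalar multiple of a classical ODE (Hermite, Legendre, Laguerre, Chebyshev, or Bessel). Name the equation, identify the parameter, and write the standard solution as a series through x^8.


All three coefficients share the factor -7; dividing through by -7 gives  x^2 y'' + x y' + x^2 y = 0.
This matches the Bessel equation x^2 y'' + x y' + (x^2 - nu^2) y = 0 with nu^2 = 0, so nu = 0; the solution bounded at x = 0 is J_0(x).
Frobenius at x = 0: indicial roots ±nu; for r = nu the recurrence k(k + 2nu) c_k = -c_{k-2} gives the standard series J_nu(x) = sum_{k>=0} (-1)^k / (k! (k+nu)!) (x/2)^(2k+nu). Evaluate the first 5 terms:
  k = 0: (-1)^0 / (0! * 0! * 2^0) x^0 = 1/(1*1*1) x^0 = (1) x^0
  k = 1: (-1)^1 / (1! * 1! * 2^2) x^2 = -1/(1*1*4) x^2 = (-1/4) x^2
  k = 2: (-1)^2 / (2! * 2! * 2^4) x^4 = 1/(2*2*16) x^4 = (1/64) x^4
  k = 3: (-1)^3 / (3! * 3! * 2^6) x^6 = -1/(6*6*64) x^6 = (-1/2304) x^6
  k = 4: (-1)^4 / (4! * 4! * 2^8) x^8 = 1/(24*24*256) x^8 = (1/147456) x^8
Hence J_0(x) = x^8/147456 - x^6/2304 + x^4/64 - x^2/4 + 1 + ....

J_0(x); series = x^8/147456 - x^6/2304 + x^4/64 - x^2/4 + 1


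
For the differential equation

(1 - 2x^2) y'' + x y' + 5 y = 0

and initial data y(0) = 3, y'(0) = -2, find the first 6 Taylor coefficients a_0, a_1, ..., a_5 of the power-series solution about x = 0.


Ansatz: y(x) = sum_{n>=0} a_n x^n, so y'(x) = sum_{n>=1} n a_n x^(n-1) and y''(x) = sum_{n>=2} n(n-1) a_n x^(n-2).
Substitute into P(x) y'' + Q(x) y' + R(x) y = 0 with P(x) = 1 - 2x^2, Q(x) = x, R(x) = 5, and match powers of x.
Initial conditions: a_0 = 3, a_1 = -2.
Setting the coefficient of each power of x to zero and solving order by order (substituting the coefficients already found):
  x^0: 2 a_2 + 5 a_0 = 0  ->  2 a_2 = -5 a_0 = -15  ->  a_2 = -15/2
  x^1: 6 a_3 + 6 a_1 = 0  ->  6 a_3 = -6 a_1 = 12  ->  a_3 = 2
  x^2: 12 a_4 + 3 a_2 = 0  ->  12 a_4 = -3 a_2 = 45/2  ->  a_4 = 15/8
  x^3: 20 a_5 - 4 a_3 = 0  ->  20 a_5 = 4 a_3 = 8  ->  a_5 = 2/5
Truncated series: y(x) = 3 - 2 x - (15/2) x^2 + 2 x^3 + (15/8) x^4 + (2/5) x^5 + O(x^6).

a_0 = 3; a_1 = -2; a_2 = -15/2; a_3 = 2; a_4 = 15/8; a_5 = 2/5


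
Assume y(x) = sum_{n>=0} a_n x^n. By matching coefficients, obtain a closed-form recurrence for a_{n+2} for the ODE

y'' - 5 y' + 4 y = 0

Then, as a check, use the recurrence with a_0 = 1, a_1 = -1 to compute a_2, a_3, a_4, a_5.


Substitute y = sum_n a_n x^n.
y''(x) has coefficient (n+2)(n+1) a_{n+2} at x^n;
-5 y'(x) has coefficient -5 (n+1) a_{n+1} at x^n;
4 y(x) has coefficient 4 a_n at x^n.
Matching x^n: (n+2)(n+1) a_{n+2} - 5 (n+1) a_{n+1} + 4 a_n = 0.
Thus a_{n+2} = [5 (n+1) a_{n+1} - 4 a_n] / ((n+1)(n+2)).

Check with a_0 = 1, a_1 = -1 (apply the recurrence for n = 0, 1, 2, 3): a_0 = 1, a_1 = -1, a_2 = -9/2, a_3 = -41/6, a_4 = -169/24, a_5 = -227/40.

a_(n+2) = [5 (n+1) a_(n+1) - 4 a_n] / ((n+1)(n+2)); check: a_0 = 1, a_1 = -1, a_2 = -9/2, a_3 = -41/6, a_4 = -169/24, a_5 = -227/40


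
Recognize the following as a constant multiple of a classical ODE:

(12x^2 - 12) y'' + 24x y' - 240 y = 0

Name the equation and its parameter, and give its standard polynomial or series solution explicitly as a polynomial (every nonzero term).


All three coefficients share the factor -12; dividing through by -12 gives  (1 - x^2) y'' - 2x y' + 20 y = 0.
This matches the Legendre equation (1 - x^2) y'' - 2x y' + n(n+1) y = 0 (note the -2x y' term) with n(n+1) = 20, so n = 4; the polynomial solution is P_4(x).
With y = sum_k a_k x^k, matching x^k gives (k+2)(k+1) a_{k+2} = [k(k+1) - n(n+1)] a_k = (k - 4)(k + 5) a_k. The right side vanishes at k = 4, so the series with the parity of 4 terminates at degree 4.
Standard normalization (P_n(1) = 1): leading coefficient (2n)!/(2^n (n!)^2) = 40320/(16*576) = 35/8, so a_4 = 35/8. Work downward with a_k = (k+1)(k+2) a_{k+2} / ((k - 4)(k + 5)):
  a_2 = (3)(4)(35/8) / ((2 - 4)(2 + 5)) = (105/2)/(-14) = -15/4
  a_0 = (1)(2)(-15/4) / ((0 - 4)(0 + 5)) = (-15/2)/(-20) = 3/8
Hence P_4(x) = 35 x^4/8 - 15 x^2/4 + 3/8.

P_4(x); series = 35 x^4/8 - 15 x^2/4 + 3/8


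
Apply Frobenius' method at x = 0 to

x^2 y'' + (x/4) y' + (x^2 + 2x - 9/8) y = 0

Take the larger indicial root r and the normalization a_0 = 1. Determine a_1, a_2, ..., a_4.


Write in Frobenius form y'' + (p(x)/x) y' + (q(x)/x^2) y = 0:
  p(x) = 1/4,  q(x) = x^2 + 2x - 9/8.
Indicial equation: r(r-1) + (1/4) r + (-9/8) = 0 -> roots r_1 = 3/2, r_2 = -3/4.
Take r = r_1 = 3/2. Let y(x) = x^r sum_{n>=0} a_n x^n with a_0 = 1.
Substitute y = x^r sum a_n x^n and match x^{r+n}. The recurrence is
  D(n) a_n + 2 a_{n-1} + 1 a_{n-2} = 0,  where D(n) = (r+n)(r+n-1) + (1/4)(r+n) + (-9/8).
  a_n = [-2 a_{n-1} - 1 a_{n-2}] / D(n).
Since the indicial polynomial factors as (r - r_1)(r - r_2), D(n) = (r_1 + n - r_1)(r_1 + n - r_2) = n(n + 9/4).
Evaluating step by step (a_0 = 1):
  n = 1: D(1) = 1(1 + 9/4) = 13/4; numerator = -2(1) = -2; a_1 = (-2)/(13/4) = -8/13
  n = 2: D(2) = 2(2 + 9/4) = 17/2; numerator = -2(-8/13) - 1(1) = 3/13; a_2 = (3/13)/(17/2) = 6/221
  n = 3: D(3) = 3(3 + 9/4) = 63/4; numerator = -2(6/221) - 1(-8/13) = 124/221; a_3 = (124/221)/(63/4) = 496/13923
  n = 4: D(4) = 4(4 + 9/4) = 25; numerator = -2(496/13923) - 1(6/221) = -1370/13923; a_4 = (-1370/13923)/(25) = -274/69615

r = 3/2; a_0 = 1; a_1 = -8/13; a_2 = 6/221; a_3 = 496/13923; a_4 = -274/69615


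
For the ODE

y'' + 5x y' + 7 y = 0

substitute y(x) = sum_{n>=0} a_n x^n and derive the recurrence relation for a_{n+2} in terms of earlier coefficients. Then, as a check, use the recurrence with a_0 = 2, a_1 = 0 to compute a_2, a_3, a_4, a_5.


Substitute y = sum_n a_n x^n.
y''(x) has coefficient (n+2)(n+1) a_{n+2} at x^n;
5 x y'(x) has coefficient 5 n a_n at x^n (shift);
7 y(x) has coefficient 7 a_n at x^n.
Matching x^n: (n+2)(n+1) a_{n+2} + (5n + 7) a_n = 0.
Thus a_{n+2} = (-5n - 7) / ((n+1)(n+2)) * a_n.

Check with a_0 = 2, a_1 = 0 (apply the recurrence for n = 0, 1, 2, 3): a_0 = 2, a_1 = 0, a_2 = -7, a_3 = 0, a_4 = 119/12, a_5 = 0.

a_(n+2) = (-5n - 7) / ((n+1)(n+2)) * a_n; check: a_0 = 2, a_1 = 0, a_2 = -7, a_3 = 0, a_4 = 119/12, a_5 = 0


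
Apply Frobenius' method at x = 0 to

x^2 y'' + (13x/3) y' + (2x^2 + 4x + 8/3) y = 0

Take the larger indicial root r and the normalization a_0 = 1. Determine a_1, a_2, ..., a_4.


Write in Frobenius form y'' + (p(x)/x) y' + (q(x)/x^2) y = 0:
  p(x) = 13/3,  q(x) = 2x^2 + 4x + 8/3.
Indicial equation: r(r-1) + (13/3) r + (8/3) = 0 -> roots r_1 = -4/3, r_2 = -2.
Take r = r_1 = -4/3. Let y(x) = x^r sum_{n>=0} a_n x^n with a_0 = 1.
Substitute y = x^r sum a_n x^n and match x^{r+n}. The recurrence is
  D(n) a_n + 4 a_{n-1} + 2 a_{n-2} = 0,  where D(n) = (r+n)(r+n-1) + (13/3)(r+n) + (8/3).
  a_n = [-4 a_{n-1} - 2 a_{n-2}] / D(n).
Since the indicial polynomial factors as (r - r_1)(r - r_2), D(n) = (r_1 + n - r_1)(r_1 + n - r_2) = n(n + 2/3).
Evaluating step by step (a_0 = 1):
  n = 1: D(1) = 1(1 + 2/3) = 5/3; numerator = -4(1) = -4; a_1 = (-4)/(5/3) = -12/5
  n = 2: D(2) = 2(2 + 2/3) = 16/3; numerator = -4(-12/5) - 2(1) = 38/5; a_2 = (38/5)/(16/3) = 57/40
  n = 3: D(3) = 3(3 + 2/3) = 11; numerator = -4(57/40) - 2(-12/5) = -9/10; a_3 = (-9/10)/(11) = -9/110
  n = 4: D(4) = 4(4 + 2/3) = 56/3; numerator = -4(-9/110) - 2(57/40) = -111/44; a_4 = (-111/44)/(56/3) = -333/2464

r = -4/3; a_0 = 1; a_1 = -12/5; a_2 = 57/40; a_3 = -9/110; a_4 = -333/2464


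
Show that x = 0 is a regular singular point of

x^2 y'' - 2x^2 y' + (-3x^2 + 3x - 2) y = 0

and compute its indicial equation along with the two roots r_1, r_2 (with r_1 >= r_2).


Divide by x^2 to reach normal form y'' + P_1(x) y' + P_2(x) y = 0 with P_1(x) = -2 and P_2(x) = -3 + 3/x - 2/x^2.
x = 0 is a singular point because the y-coefficient -3 + 3/x - 2/x^2 has a pole at x = 0.
It is a regular singular point because x P_1(x) = p(x) = -2x and x^2 P_2(x) = q(x) = -3x^2 + 3x - 2 are polynomials, hence analytic at x = 0.
p(0) = 0,  q(0) = -2.
Indicial equation: r(r-1) + p(0) r + q(0) = 0, i.e. r^2 + (p(0) - 1) r + q(0) = 0, i.e. r^2 - 1 r - 2 = 0.
Discriminant: (-1)^2 - 4(-2) = 9, so r = (1 ± 3)/2.
Solving: r_1 = 2, r_2 = -1.

indicial: r^2 - 1 r - 2 = 0; roots r_1 = 2, r_2 = -1


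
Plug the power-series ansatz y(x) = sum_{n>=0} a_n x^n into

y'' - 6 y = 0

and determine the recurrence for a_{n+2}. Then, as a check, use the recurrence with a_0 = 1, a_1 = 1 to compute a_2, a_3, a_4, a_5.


Substitute y = sum_n a_n x^n into y'' + (const) y = 0.
y''(x) = sum_{n>=0} (n+2)(n+1) a_{n+2} x^n.
The ODE becomes sum_n [(n+2)(n+1) a_{n+2} - 6 a_n] x^n = 0.
Setting each coefficient to zero gives the recurrence:
  (n+2)(n+1) a_{n+2} - 6 a_n = 0,
  a_{n+2} = 6 / ((n+1)(n+2)) a_n.

Check with a_0 = 1, a_1 = 1 (apply the recurrence for n = 0, 1, 2, 3): a_0 = 1, a_1 = 1, a_2 = 3, a_3 = 1, a_4 = 3/2, a_5 = 3/10.

a_{n+2} = 6/((n+1)(n+2)) * a_n; check: a_0 = 1, a_1 = 1, a_2 = 3, a_3 = 1, a_4 = 3/2, a_5 = 3/10


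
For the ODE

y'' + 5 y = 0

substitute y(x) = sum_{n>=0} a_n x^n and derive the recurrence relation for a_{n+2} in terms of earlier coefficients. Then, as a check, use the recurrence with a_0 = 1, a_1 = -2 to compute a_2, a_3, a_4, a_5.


Substitute y = sum_n a_n x^n into y'' + (const) y = 0.
y''(x) = sum_{n>=0} (n+2)(n+1) a_{n+2} x^n.
The ODE becomes sum_n [(n+2)(n+1) a_{n+2} + 5 a_n] x^n = 0.
Setting each coefficient to zero gives the recurrence:
  (n+2)(n+1) a_{n+2} + 5 a_n = 0,
  a_{n+2} = -5 / ((n+1)(n+2)) a_n.

Check with a_0 = 1, a_1 = -2 (apply the recurrence for n = 0, 1, 2, 3): a_0 = 1, a_1 = -2, a_2 = -5/2, a_3 = 5/3, a_4 = 25/24, a_5 = -5/12.

a_{n+2} = -5/((n+1)(n+2)) * a_n; check: a_0 = 1, a_1 = -2, a_2 = -5/2, a_3 = 5/3, a_4 = 25/24, a_5 = -5/12


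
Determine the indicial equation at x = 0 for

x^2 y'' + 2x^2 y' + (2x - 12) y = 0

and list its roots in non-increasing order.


Divide by x^2 to reach normal form y'' + P_1(x) y' + P_2(x) y = 0 with P_1(x) = 2 and P_2(x) = 2/x - 12/x^2.
x = 0 is a singular point because the y-coefficient 2/x - 12/x^2 has a pole at x = 0.
It is a regular singular point because x P_1(x) = p(x) = 2x and x^2 P_2(x) = q(x) = 2x - 12 are polynomials, hence analytic at x = 0.
p(0) = 0,  q(0) = -12.
Indicial equation: r(r-1) + p(0) r + q(0) = 0, i.e. r^2 + (p(0) - 1) r + q(0) = 0, i.e. r^2 - 1 r - 12 = 0.
Discriminant: (-1)^2 - 4(-12) = 49, so r = (1 ± 7)/2.
Solving: r_1 = 4, r_2 = -3.

indicial: r^2 - 1 r - 12 = 0; roots r_1 = 4, r_2 = -3


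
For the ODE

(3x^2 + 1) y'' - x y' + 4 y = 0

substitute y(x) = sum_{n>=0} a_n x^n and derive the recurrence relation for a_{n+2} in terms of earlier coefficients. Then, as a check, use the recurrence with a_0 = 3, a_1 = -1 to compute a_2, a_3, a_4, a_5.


Substitute y = sum_n a_n x^n.
(1 + 3 x^2) y'' contributes (n+2)(n+1) a_{n+2} + 3 n(n-1) a_n at x^n.
-x y'(x) contributes -n a_n at x^n.
4 y(x) contributes 4 a_n at x^n.
Matching x^n: (n+2)(n+1) a_{n+2} + (3 n(n-1) - n + 4) a_n = 0.
Thus a_{n+2} = (-3 n(n-1) + n - 4) / ((n+1)(n+2)) * a_n.

Check with a_0 = 3, a_1 = -1 (apply the recurrence for n = 0, 1, 2, 3): a_0 = 3, a_1 = -1, a_2 = -6, a_3 = 1/2, a_4 = 4, a_5 = -19/40.

a_(n+2) = (-3 n(n-1) + n - 4) / ((n+1)(n+2)) * a_n; check: a_0 = 3, a_1 = -1, a_2 = -6, a_3 = 1/2, a_4 = 4, a_5 = -19/40


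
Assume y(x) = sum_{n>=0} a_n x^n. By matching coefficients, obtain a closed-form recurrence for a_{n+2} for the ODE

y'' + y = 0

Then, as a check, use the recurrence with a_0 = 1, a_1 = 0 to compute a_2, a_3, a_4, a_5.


Substitute y = sum_n a_n x^n into y'' + (const) y = 0.
y''(x) = sum_{n>=0} (n+2)(n+1) a_{n+2} x^n.
The ODE becomes sum_n [(n+2)(n+1) a_{n+2} + 1 a_n] x^n = 0.
Setting each coefficient to zero gives the recurrence:
  (n+2)(n+1) a_{n+2} + 1 a_n = 0,
  a_{n+2} = -1 / ((n+1)(n+2)) a_n.

Check with a_0 = 1, a_1 = 0 (apply the recurrence for n = 0, 1, 2, 3): a_0 = 1, a_1 = 0, a_2 = -1/2, a_3 = 0, a_4 = 1/24, a_5 = 0.

a_{n+2} = -1/((n+1)(n+2)) * a_n; check: a_0 = 1, a_1 = 0, a_2 = -1/2, a_3 = 0, a_4 = 1/24, a_5 = 0


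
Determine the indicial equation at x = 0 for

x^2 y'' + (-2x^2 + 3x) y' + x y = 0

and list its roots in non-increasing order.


Divide by x^2 to reach normal form y'' + P_1(x) y' + P_2(x) y = 0 with P_1(x) = -2 + 3/x and P_2(x) = 1/x.
x = 0 is a singular point because the y'-coefficient -2 + 3/x has a pole at x = 0 and the y-coefficient 1/x has a pole at x = 0.
It is a regular singular point because x P_1(x) = p(x) = 3 - 2x and x^2 P_2(x) = q(x) = x are polynomials, hence analytic at x = 0.
p(0) = 3,  q(0) = 0.
Indicial equation: r(r-1) + p(0) r + q(0) = 0, i.e. r^2 + (p(0) - 1) r + q(0) = 0, i.e. r^2 + 2 r = 0.
Discriminant: (2)^2 - 4(0) = 4, so r = (-2 ± 2)/2.
Solving: r_1 = 0, r_2 = -2.

indicial: r^2 + 2 r = 0; roots r_1 = 0, r_2 = -2


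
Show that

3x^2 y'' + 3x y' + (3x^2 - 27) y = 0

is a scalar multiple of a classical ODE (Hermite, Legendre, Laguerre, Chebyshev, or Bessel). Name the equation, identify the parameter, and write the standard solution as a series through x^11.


All three coefficients share the factor 3; dividing through by 3 gives  x^2 y'' + x y' + (x^2 - 9) y = 0.
This matches the Bessel equation x^2 y'' + x y' + (x^2 - nu^2) y = 0 with nu^2 = 9, so nu = 3; the solution bounded at x = 0 is J_3(x).
Frobenius at x = 0: indicial roots ±nu; for r = nu the recurrence k(k + 2nu) c_k = -c_{k-2} gives the standard series J_nu(x) = sum_{k>=0} (-1)^k / (k! (k+nu)!) (x/2)^(2k+nu). Evaluate the first 5 terms:
  k = 0: (-1)^0 / (0! * 3! * 2^3) x^3 = 1/(1*6*8) x^3 = (1/48) x^3
  k = 1: (-1)^1 / (1! * 4! * 2^5) x^5 = -1/(1*24*32) x^5 = (-1/768) x^5
  k = 2: (-1)^2 / (2! * 5! * 2^7) x^7 = 1/(2*120*128) x^7 = (1/30720) x^7
  k = 3: (-1)^3 / (3! * 6! * 2^9) x^9 = -1/(6*720*512) x^9 = (-1/2211840) x^9
  k = 4: (-1)^4 / (4! * 7! * 2^11) x^11 = 1/(24*5040*2048) x^11 = (1/247726080) x^11
Hence J_3(x) = x^11/247726080 - x^9/2211840 + x^7/30720 - x^5/768 + x^3/48 + ....

J_3(x); series = x^11/247726080 - x^9/2211840 + x^7/30720 - x^5/768 + x^3/48


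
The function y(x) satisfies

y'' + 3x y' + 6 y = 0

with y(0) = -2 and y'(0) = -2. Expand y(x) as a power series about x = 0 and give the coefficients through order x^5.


Ansatz: y(x) = sum_{n>=0} a_n x^n, so y'(x) = sum_{n>=1} n a_n x^(n-1) and y''(x) = sum_{n>=2} n(n-1) a_n x^(n-2).
Substitute into P(x) y'' + Q(x) y' + R(x) y = 0 with P(x) = 1, Q(x) = 3x, R(x) = 6, and match powers of x.
Initial conditions: a_0 = -2, a_1 = -2.
Setting the coefficient of each power of x to zero and solving order by order (substituting the coefficients already found):
  x^0: 2 a_2 + 6 a_0 = 0  ->  2 a_2 = -6 a_0 = 12  ->  a_2 = 6
  x^1: 6 a_3 + 9 a_1 = 0  ->  6 a_3 = -9 a_1 = 18  ->  a_3 = 3
  x^2: 12 a_4 + 12 a_2 = 0  ->  12 a_4 = -12 a_2 = -72  ->  a_4 = -6
  x^3: 20 a_5 + 15 a_3 = 0  ->  20 a_5 = -15 a_3 = -45  ->  a_5 = -9/4
Truncated series: y(x) = -2 - 2 x + 6 x^2 + 3 x^3 - 6 x^4 - (9/4) x^5 + O(x^6).

a_0 = -2; a_1 = -2; a_2 = 6; a_3 = 3; a_4 = -6; a_5 = -9/4


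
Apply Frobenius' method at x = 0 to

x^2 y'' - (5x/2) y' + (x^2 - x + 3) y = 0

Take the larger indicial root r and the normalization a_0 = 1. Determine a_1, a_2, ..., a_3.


Write in Frobenius form y'' + (p(x)/x) y' + (q(x)/x^2) y = 0:
  p(x) = -5/2,  q(x) = x^2 - x + 3.
Indicial equation: r(r-1) + (-5/2) r + (3) = 0 -> roots r_1 = 2, r_2 = 3/2.
Take r = r_1 = 2. Let y(x) = x^r sum_{n>=0} a_n x^n with a_0 = 1.
Substitute y = x^r sum a_n x^n and match x^{r+n}. The recurrence is
  D(n) a_n - 1 a_{n-1} + 1 a_{n-2} = 0,  where D(n) = (r+n)(r+n-1) + (-5/2)(r+n) + (3).
  a_n = [1 a_{n-1} - 1 a_{n-2}] / D(n).
Since the indicial polynomial factors as (r - r_1)(r - r_2), D(n) = (r_1 + n - r_1)(r_1 + n - r_2) = n(n + 1/2).
Evaluating step by step (a_0 = 1):
  n = 1: D(1) = 1(1 + 1/2) = 3/2; numerator = 1(1) = 1; a_1 = (1)/(3/2) = 2/3
  n = 2: D(2) = 2(2 + 1/2) = 5; numerator = 1(2/3) - 1(1) = -1/3; a_2 = (-1/3)/(5) = -1/15
  n = 3: D(3) = 3(3 + 1/2) = 21/2; numerator = 1(-1/15) - 1(2/3) = -11/15; a_3 = (-11/15)/(21/2) = -22/315

r = 2; a_0 = 1; a_1 = 2/3; a_2 = -1/15; a_3 = -22/315


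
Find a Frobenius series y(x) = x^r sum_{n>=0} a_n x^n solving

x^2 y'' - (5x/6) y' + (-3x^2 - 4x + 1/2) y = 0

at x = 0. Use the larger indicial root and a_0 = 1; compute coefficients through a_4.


Write in Frobenius form y'' + (p(x)/x) y' + (q(x)/x^2) y = 0:
  p(x) = -5/6,  q(x) = -3x^2 - 4x + 1/2.
Indicial equation: r(r-1) + (-5/6) r + (1/2) = 0 -> roots r_1 = 3/2, r_2 = 1/3.
Take r = r_1 = 3/2. Let y(x) = x^r sum_{n>=0} a_n x^n with a_0 = 1.
Substitute y = x^r sum a_n x^n and match x^{r+n}. The recurrence is
  D(n) a_n - 4 a_{n-1} - 3 a_{n-2} = 0,  where D(n) = (r+n)(r+n-1) + (-5/6)(r+n) + (1/2).
  a_n = [4 a_{n-1} + 3 a_{n-2}] / D(n).
Since the indicial polynomial factors as (r - r_1)(r - r_2), D(n) = (r_1 + n - r_1)(r_1 + n - r_2) = n(n + 7/6).
Evaluating step by step (a_0 = 1):
  n = 1: D(1) = 1(1 + 7/6) = 13/6; numerator = 4(1) = 4; a_1 = (4)/(13/6) = 24/13
  n = 2: D(2) = 2(2 + 7/6) = 19/3; numerator = 4(24/13) + 3(1) = 135/13; a_2 = (135/13)/(19/3) = 405/247
  n = 3: D(3) = 3(3 + 7/6) = 25/2; numerator = 4(405/247) + 3(24/13) = 2988/247; a_3 = (2988/247)/(25/2) = 5976/6175
  n = 4: D(4) = 4(4 + 7/6) = 62/3; numerator = 4(5976/6175) + 3(405/247) = 54279/6175; a_4 = (54279/6175)/(62/3) = 162837/382850

r = 3/2; a_0 = 1; a_1 = 24/13; a_2 = 405/247; a_3 = 5976/6175; a_4 = 162837/382850


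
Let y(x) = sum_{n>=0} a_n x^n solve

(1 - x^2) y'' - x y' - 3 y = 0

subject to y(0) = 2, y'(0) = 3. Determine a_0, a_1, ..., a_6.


Ansatz: y(x) = sum_{n>=0} a_n x^n, so y'(x) = sum_{n>=1} n a_n x^(n-1) and y''(x) = sum_{n>=2} n(n-1) a_n x^(n-2).
Substitute into P(x) y'' + Q(x) y' + R(x) y = 0 with P(x) = 1 - x^2, Q(x) = -x, R(x) = -3, and match powers of x.
Initial conditions: a_0 = 2, a_1 = 3.
Setting the coefficient of each power of x to zero and solving order by order (substituting the coefficients already found):
  x^0: 2 a_2 - 3 a_0 = 0  ->  2 a_2 = 3 a_0 = 6  ->  a_2 = 3
  x^1: 6 a_3 - 4 a_1 = 0  ->  6 a_3 = 4 a_1 = 12  ->  a_3 = 2
  x^2: 12 a_4 - 7 a_2 = 0  ->  12 a_4 = 7 a_2 = 21  ->  a_4 = 7/4
  x^3: 20 a_5 - 12 a_3 = 0  ->  20 a_5 = 12 a_3 = 24  ->  a_5 = 6/5
  x^4: 30 a_6 - 19 a_4 = 0  ->  30 a_6 = 19 a_4 = 133/4  ->  a_6 = 133/120
Truncated series: y(x) = 2 + 3 x + 3 x^2 + 2 x^3 + (7/4) x^4 + (6/5) x^5 + (133/120) x^6 + O(x^7).

a_0 = 2; a_1 = 3; a_2 = 3; a_3 = 2; a_4 = 7/4; a_5 = 6/5; a_6 = 133/120


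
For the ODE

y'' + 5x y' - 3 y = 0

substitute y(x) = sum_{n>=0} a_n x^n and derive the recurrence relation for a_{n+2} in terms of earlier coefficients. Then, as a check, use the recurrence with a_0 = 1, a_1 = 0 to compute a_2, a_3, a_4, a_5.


Substitute y = sum_n a_n x^n.
y''(x) has coefficient (n+2)(n+1) a_{n+2} at x^n;
5 x y'(x) has coefficient 5 n a_n at x^n (shift);
-3 y(x) has coefficient -3 a_n at x^n.
Matching x^n: (n+2)(n+1) a_{n+2} + (5n - 3) a_n = 0.
Thus a_{n+2} = (-5n + 3) / ((n+1)(n+2)) * a_n.

Check with a_0 = 1, a_1 = 0 (apply the recurrence for n = 0, 1, 2, 3): a_0 = 1, a_1 = 0, a_2 = 3/2, a_3 = 0, a_4 = -7/8, a_5 = 0.

a_(n+2) = (-5n + 3) / ((n+1)(n+2)) * a_n; check: a_0 = 1, a_1 = 0, a_2 = 3/2, a_3 = 0, a_4 = -7/8, a_5 = 0


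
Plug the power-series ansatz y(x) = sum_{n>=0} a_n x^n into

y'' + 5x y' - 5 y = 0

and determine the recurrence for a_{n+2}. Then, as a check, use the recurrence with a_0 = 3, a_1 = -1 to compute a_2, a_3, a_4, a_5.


Substitute y = sum_n a_n x^n.
y''(x) has coefficient (n+2)(n+1) a_{n+2} at x^n;
5 x y'(x) has coefficient 5 n a_n at x^n (shift);
-5 y(x) has coefficient -5 a_n at x^n.
Matching x^n: (n+2)(n+1) a_{n+2} + (5n - 5) a_n = 0.
Thus a_{n+2} = (-5n + 5) / ((n+1)(n+2)) * a_n.

Check with a_0 = 3, a_1 = -1 (apply the recurrence for n = 0, 1, 2, 3): a_0 = 3, a_1 = -1, a_2 = 15/2, a_3 = 0, a_4 = -25/8, a_5 = 0.

a_(n+2) = (-5n + 5) / ((n+1)(n+2)) * a_n; check: a_0 = 3, a_1 = -1, a_2 = 15/2, a_3 = 0, a_4 = -25/8, a_5 = 0


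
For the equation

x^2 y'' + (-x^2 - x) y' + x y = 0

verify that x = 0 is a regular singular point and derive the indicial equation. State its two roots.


Divide by x^2 to reach normal form y'' + P_1(x) y' + P_2(x) y = 0 with P_1(x) = -1 - 1/x and P_2(x) = 1/x.
x = 0 is a singular point because the y'-coefficient -1 - 1/x has a pole at x = 0 and the y-coefficient 1/x has a pole at x = 0.
It is a regular singular point because x P_1(x) = p(x) = -x - 1 and x^2 P_2(x) = q(x) = x are polynomials, hence analytic at x = 0.
p(0) = -1,  q(0) = 0.
Indicial equation: r(r-1) + p(0) r + q(0) = 0, i.e. r^2 + (p(0) - 1) r + q(0) = 0, i.e. r^2 - 2 r = 0.
Discriminant: (-2)^2 - 4(0) = 4, so r = (2 ± 2)/2.
Solving: r_1 = 2, r_2 = 0.

indicial: r^2 - 2 r = 0; roots r_1 = 2, r_2 = 0
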